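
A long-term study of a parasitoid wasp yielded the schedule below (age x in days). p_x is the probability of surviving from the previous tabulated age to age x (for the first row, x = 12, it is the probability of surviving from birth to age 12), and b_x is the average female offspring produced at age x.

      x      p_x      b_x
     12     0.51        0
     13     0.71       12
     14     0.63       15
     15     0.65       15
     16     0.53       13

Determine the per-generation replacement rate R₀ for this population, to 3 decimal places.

Survivorship from birth: l_x = p_12·p_13·…·p_x.
  l_12 = 0.51000
  l_13 = 0.36210
  l_14 = 0.22812
  l_15 = 0.14828
  l_16 = 0.07859
R₀ = Σ l_x b_x:
  age 12: 0.51000 × 0 = 0.0000
  age 13: 0.36210 × 12 = 4.3452
  age 14: 0.22812 × 15 = 3.4218
  age 15: 0.14828 × 15 = 2.2242
  age 16: 0.07859 × 13 = 1.0217
R₀ = 0.0000 + 4.3452 + 3.4218 + 2.2242 + 1.0217 = 11.0129

11.013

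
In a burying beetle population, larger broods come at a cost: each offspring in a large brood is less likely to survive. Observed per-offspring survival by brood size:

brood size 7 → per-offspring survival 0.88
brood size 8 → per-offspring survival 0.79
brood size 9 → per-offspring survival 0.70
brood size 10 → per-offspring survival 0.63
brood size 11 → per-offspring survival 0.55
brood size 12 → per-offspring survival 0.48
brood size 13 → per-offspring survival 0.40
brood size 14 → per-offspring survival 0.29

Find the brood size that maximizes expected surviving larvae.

8

Expected surviving larvae = c × s(c):
  c=7: 7 × 0.88 = 6.160
  c=8: 8 × 0.79 = 6.320
  c=9: 9 × 0.70 = 6.300
  c=10: 10 × 0.63 = 6.300
  c=11: 11 × 0.55 = 6.050
  c=12: 12 × 0.48 = 5.760
  c=13: 13 × 0.40 = 5.200
  c=14: 14 × 0.29 = 4.060
Maximum at c = 8 (6.320 surviving larvae).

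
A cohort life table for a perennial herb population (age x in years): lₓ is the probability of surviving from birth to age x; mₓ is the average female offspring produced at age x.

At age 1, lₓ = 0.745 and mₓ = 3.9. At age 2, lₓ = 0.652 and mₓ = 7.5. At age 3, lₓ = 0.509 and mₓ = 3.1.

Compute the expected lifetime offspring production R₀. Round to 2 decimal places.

R₀ = Σ lₓ mₓ:
  age 1: 0.745 × 3.9 = 2.9055
  age 2: 0.652 × 7.5 = 4.8900
  age 3: 0.509 × 3.1 = 1.5779
R₀ = 2.9055 + 4.8900 + 1.5779 = 9.3734

9.37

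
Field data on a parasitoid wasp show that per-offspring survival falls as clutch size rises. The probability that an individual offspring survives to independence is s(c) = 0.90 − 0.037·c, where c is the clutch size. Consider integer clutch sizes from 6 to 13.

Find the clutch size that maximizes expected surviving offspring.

Expected surviving offspring = c × s(c):
  c=6: 6 × 0.678 = 4.068
  c=7: 7 × 0.641 = 4.487
  c=8: 8 × 0.604 = 4.832
  c=9: 9 × 0.567 = 5.103
  c=10: 10 × 0.530 = 5.300
  c=11: 11 × 0.493 = 5.423
  c=12: 12 × 0.456 = 5.472
  c=13: 13 × 0.419 = 5.447
Maximum at c = 12 (5.472 surviving offspring).

12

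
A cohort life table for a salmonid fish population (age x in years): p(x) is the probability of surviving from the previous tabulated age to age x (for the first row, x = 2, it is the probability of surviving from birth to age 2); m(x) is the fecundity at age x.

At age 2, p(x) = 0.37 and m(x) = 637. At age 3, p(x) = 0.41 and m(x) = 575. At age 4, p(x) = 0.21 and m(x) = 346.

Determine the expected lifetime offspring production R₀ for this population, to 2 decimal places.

333.94

Survivorship from birth: l_x = p_2·p_3·…·p_x.
  l_2 = 0.37000
  l_3 = 0.15170
  l_4 = 0.03186
R₀ = Σ l_x m(x):
  age 2: 0.37000 × 637 = 235.6900
  age 3: 0.15170 × 575 = 87.2275
  age 4: 0.03186 × 346 = 11.0236
R₀ = 235.6900 + 87.2275 + 11.0236 = 333.9411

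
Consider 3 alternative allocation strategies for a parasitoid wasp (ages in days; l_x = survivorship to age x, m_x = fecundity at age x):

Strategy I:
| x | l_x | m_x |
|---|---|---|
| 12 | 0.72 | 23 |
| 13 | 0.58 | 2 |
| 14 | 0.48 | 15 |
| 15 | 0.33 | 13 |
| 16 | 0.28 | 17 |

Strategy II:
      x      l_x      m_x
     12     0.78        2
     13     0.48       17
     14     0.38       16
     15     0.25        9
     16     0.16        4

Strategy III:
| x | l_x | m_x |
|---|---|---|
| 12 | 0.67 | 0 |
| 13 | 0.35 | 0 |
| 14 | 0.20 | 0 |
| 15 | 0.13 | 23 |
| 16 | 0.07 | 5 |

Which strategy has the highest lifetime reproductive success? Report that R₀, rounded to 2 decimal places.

Strategy I: R₀ = 0.72×23 + 0.58×2 + 0.48×15 + 0.33×13 + 0.28×17 = 33.9700
Strategy II: R₀ = 0.78×2 + 0.48×17 + 0.38×16 + 0.25×9 + 0.16×4 = 18.6900
Strategy III: R₀ = 0.67×0 + 0.35×0 + 0.20×0 + 0.13×23 + 0.07×5 = 3.3400
Highest R₀: strategy I with 33.9700.

33.97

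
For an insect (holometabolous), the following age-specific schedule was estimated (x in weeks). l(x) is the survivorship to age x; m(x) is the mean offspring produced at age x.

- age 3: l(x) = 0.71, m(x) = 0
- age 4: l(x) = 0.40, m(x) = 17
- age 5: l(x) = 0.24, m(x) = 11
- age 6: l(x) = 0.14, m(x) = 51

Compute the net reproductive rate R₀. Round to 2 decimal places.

16.58

R₀ = Σ l(x) m(x):
  age 3: 0.71 × 0 = 0.0000
  age 4: 0.40 × 17 = 6.8000
  age 5: 0.24 × 11 = 2.6400
  age 6: 0.14 × 51 = 7.1400
R₀ = 0.0000 + 6.8000 + 2.6400 + 7.1400 = 16.5800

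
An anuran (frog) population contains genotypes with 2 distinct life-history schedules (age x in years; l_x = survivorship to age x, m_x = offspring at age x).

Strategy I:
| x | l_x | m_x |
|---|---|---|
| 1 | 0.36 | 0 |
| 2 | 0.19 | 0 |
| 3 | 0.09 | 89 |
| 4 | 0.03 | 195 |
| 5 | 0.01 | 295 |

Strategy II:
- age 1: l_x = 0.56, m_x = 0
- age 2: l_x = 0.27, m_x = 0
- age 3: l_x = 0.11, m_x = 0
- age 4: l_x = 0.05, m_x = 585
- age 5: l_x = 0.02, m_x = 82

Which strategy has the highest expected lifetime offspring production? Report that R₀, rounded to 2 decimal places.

Strategy I: R₀ = 0.36×0 + 0.19×0 + 0.09×89 + 0.03×195 + 0.01×295 = 16.8100
Strategy II: R₀ = 0.56×0 + 0.27×0 + 0.11×0 + 0.05×585 + 0.02×82 = 30.8900
Highest R₀: strategy II with 30.8900.

30.89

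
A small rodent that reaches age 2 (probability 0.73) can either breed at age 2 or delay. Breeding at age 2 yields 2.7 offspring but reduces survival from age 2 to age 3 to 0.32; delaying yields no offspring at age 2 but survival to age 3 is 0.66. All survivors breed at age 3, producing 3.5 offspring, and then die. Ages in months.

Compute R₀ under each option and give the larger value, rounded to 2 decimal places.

breed at age 2: R₀ = 0.73 × (2.7 + 0.32 × 3.5) = 0.73 × 3.8200 = 2.7886
delay to age 3: R₀ = 0.73 × (0.66 × 3.5) = 0.73 × 2.3100 = 1.6863
Higher: breed at age 2 (2.7886).

2.79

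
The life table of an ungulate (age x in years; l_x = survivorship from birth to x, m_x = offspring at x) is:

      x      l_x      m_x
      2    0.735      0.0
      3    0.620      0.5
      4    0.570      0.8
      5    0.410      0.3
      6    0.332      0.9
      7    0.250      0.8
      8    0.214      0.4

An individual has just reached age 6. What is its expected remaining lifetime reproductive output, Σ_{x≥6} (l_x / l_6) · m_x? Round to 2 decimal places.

l_6 = 0.332. Conditional survival from age 6 to x is l_x / l_6.
  x=6: (0.332/0.332) × 0.9 = 0.9000
  x=7: (0.250/0.332) × 0.8 = 0.6024
  x=8: (0.214/0.332) × 0.4 = 0.2578
Sum = 0.9000 + 0.6024 + 0.2578 = 1.7602

1.76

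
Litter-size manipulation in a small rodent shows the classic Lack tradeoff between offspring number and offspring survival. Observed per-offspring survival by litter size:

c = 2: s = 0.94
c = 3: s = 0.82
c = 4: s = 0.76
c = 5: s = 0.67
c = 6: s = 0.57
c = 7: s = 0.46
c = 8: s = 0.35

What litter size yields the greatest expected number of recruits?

Expected recruits = c × s(c):
  c=2: 2 × 0.94 = 1.880
  c=3: 3 × 0.82 = 2.460
  c=4: 4 × 0.76 = 3.040
  c=5: 5 × 0.67 = 3.350
  c=6: 6 × 0.57 = 3.420
  c=7: 7 × 0.46 = 3.220
  c=8: 8 × 0.35 = 2.800
Maximum at c = 6 (3.420 recruits).

6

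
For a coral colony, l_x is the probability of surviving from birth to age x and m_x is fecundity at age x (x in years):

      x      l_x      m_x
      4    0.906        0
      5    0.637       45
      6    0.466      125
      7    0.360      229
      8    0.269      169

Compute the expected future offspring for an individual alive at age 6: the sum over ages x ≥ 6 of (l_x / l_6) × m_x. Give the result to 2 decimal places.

399.47

l_6 = 0.466. Conditional survival from age 6 to x is l_x / l_6.
  x=6: (0.466/0.466) × 125 = 125.0000
  x=7: (0.360/0.466) × 229 = 176.9099
  x=8: (0.269/0.466) × 169 = 97.5558
Sum = 125.0000 + 176.9099 + 97.5558 = 399.4657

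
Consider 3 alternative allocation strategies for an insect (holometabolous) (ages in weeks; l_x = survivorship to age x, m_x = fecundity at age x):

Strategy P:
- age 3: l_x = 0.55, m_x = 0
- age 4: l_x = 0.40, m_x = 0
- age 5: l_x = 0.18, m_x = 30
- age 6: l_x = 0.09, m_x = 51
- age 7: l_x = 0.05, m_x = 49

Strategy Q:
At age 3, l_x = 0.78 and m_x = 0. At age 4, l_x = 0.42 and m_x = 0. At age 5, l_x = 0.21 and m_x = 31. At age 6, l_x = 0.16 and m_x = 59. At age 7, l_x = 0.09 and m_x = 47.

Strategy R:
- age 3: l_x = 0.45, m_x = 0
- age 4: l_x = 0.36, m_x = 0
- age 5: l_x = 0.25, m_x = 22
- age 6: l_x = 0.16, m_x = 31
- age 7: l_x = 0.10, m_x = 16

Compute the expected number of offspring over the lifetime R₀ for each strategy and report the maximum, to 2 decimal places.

Strategy P: R₀ = 0.55×0 + 0.40×0 + 0.18×30 + 0.09×51 + 0.05×49 = 12.4400
Strategy Q: R₀ = 0.78×0 + 0.42×0 + 0.21×31 + 0.16×59 + 0.09×47 = 20.1800
Strategy R: R₀ = 0.45×0 + 0.36×0 + 0.25×22 + 0.16×31 + 0.10×16 = 12.0600
Highest R₀: strategy Q with 20.1800.

20.18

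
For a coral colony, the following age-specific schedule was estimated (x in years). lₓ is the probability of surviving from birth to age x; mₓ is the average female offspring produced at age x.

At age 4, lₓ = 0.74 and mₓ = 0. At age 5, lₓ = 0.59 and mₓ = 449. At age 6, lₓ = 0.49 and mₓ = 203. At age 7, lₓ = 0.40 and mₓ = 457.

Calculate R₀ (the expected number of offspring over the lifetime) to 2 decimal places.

R₀ = Σ lₓ mₓ:
  age 4: 0.74 × 0 = 0.0000
  age 5: 0.59 × 449 = 264.9100
  age 6: 0.49 × 203 = 99.4700
  age 7: 0.40 × 457 = 182.8000
R₀ = 0.0000 + 264.9100 + 99.4700 + 182.8000 = 547.1800

547.18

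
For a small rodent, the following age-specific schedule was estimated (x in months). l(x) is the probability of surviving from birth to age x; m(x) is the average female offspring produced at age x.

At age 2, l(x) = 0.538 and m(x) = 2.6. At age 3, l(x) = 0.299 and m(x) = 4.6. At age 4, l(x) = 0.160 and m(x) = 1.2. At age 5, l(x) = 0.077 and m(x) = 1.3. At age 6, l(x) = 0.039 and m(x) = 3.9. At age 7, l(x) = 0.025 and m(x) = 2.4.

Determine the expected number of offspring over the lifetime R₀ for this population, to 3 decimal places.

R₀ = Σ l(x) m(x):
  age 2: 0.538 × 2.6 = 1.3988
  age 3: 0.299 × 4.6 = 1.3754
  age 4: 0.160 × 1.2 = 0.1920
  age 5: 0.077 × 1.3 = 0.1001
  age 6: 0.039 × 3.9 = 0.1521
  age 7: 0.025 × 2.4 = 0.0600
R₀ = 1.3988 + 1.3754 + 0.1920 + 0.1001 + 0.1521 + 0.0600 = 3.2784

3.278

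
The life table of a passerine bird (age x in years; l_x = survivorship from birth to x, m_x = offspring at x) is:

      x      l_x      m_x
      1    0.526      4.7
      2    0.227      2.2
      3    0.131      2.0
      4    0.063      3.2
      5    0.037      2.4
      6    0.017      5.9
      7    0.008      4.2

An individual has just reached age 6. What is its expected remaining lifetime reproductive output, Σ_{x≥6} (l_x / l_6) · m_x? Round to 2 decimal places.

7.88

l_6 = 0.017. Conditional survival from age 6 to x is l_x / l_6.
  x=6: (0.017/0.017) × 5.9 = 5.9000
  x=7: (0.008/0.017) × 4.2 = 1.9765
Sum = 5.9000 + 1.9765 = 7.8765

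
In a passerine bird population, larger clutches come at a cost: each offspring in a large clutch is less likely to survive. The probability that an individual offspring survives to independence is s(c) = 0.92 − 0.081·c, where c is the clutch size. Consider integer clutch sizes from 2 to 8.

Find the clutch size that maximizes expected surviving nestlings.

Expected surviving nestlings = c × s(c):
  c=2: 2 × 0.758 = 1.516
  c=3: 3 × 0.677 = 2.031
  c=4: 4 × 0.596 = 2.384
  c=5: 5 × 0.515 = 2.575
  c=6: 6 × 0.434 = 2.604
  c=7: 7 × 0.353 = 2.471
  c=8: 8 × 0.272 = 2.176
Maximum at c = 6 (2.604 surviving nestlings).

6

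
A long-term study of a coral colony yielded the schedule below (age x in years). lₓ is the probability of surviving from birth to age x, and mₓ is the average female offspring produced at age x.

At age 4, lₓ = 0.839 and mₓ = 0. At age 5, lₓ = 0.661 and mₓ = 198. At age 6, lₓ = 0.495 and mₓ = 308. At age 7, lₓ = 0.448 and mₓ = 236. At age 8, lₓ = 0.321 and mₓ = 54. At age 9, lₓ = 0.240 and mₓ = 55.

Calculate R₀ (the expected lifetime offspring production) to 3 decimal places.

419.600

R₀ = Σ lₓ mₓ:
  age 4: 0.839 × 0 = 0.0000
  age 5: 0.661 × 198 = 130.8780
  age 6: 0.495 × 308 = 152.4600
  age 7: 0.448 × 236 = 105.7280
  age 8: 0.321 × 54 = 17.3340
  age 9: 0.240 × 55 = 13.2000
R₀ = 0.0000 + 130.8780 + 152.4600 + 105.7280 + 17.3340 + 13.2000 = 419.6000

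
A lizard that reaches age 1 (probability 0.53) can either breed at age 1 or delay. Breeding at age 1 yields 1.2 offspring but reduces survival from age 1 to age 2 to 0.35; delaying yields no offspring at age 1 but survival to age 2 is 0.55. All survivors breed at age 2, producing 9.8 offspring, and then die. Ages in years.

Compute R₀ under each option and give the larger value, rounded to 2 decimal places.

breed at age 1: R₀ = 0.53 × (1.2 + 0.35 × 9.8) = 0.53 × 4.6300 = 2.4539
delay to age 2: R₀ = 0.53 × (0.55 × 9.8) = 0.53 × 5.3900 = 2.8567
Higher: delay to age 2 (2.8567).

2.86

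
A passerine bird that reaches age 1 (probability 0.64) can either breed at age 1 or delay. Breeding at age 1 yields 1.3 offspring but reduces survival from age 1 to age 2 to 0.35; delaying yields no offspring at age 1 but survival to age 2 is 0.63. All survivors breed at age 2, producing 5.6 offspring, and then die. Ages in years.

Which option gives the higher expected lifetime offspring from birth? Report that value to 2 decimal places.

breed at age 1: R₀ = 0.64 × (1.3 + 0.35 × 5.6) = 0.64 × 3.2600 = 2.0864
delay to age 2: R₀ = 0.64 × (0.63 × 5.6) = 0.64 × 3.5280 = 2.2579
Higher: delay to age 2 (2.2579).

2.26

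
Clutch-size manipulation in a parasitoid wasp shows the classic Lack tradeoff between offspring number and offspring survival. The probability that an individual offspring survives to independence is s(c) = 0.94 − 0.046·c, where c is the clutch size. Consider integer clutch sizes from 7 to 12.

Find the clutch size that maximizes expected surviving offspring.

Expected surviving offspring = c × s(c):
  c=7: 7 × 0.618 = 4.326
  c=8: 8 × 0.572 = 4.576
  c=9: 9 × 0.526 = 4.734
  c=10: 10 × 0.480 = 4.800
  c=11: 11 × 0.434 = 4.774
  c=12: 12 × 0.388 = 4.656
Maximum at c = 10 (4.800 surviving offspring).

10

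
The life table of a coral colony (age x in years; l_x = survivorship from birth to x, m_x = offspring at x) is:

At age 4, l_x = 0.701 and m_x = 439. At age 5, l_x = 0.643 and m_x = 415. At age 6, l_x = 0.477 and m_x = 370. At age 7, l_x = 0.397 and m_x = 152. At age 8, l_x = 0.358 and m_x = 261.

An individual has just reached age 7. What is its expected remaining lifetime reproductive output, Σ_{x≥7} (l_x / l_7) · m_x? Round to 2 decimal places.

l_7 = 0.397. Conditional survival from age 7 to x is l_x / l_7.
  x=7: (0.397/0.397) × 152 = 152.0000
  x=8: (0.358/0.397) × 261 = 235.3602
Sum = 152.0000 + 235.3602 = 387.3602

387.36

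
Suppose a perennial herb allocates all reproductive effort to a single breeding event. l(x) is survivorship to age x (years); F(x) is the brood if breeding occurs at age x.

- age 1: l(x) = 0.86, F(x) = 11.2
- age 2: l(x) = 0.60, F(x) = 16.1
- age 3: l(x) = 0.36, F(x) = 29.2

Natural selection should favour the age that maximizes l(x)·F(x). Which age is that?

3

Expected offspring if breeding at age x = l(x) × F(x):
  age 1: 0.86 × 11.2 = 9.632
  age 2: 0.60 × 16.1 = 9.660
  age 3: 0.36 × 29.2 = 10.512
Maximum at age 3 (10.512).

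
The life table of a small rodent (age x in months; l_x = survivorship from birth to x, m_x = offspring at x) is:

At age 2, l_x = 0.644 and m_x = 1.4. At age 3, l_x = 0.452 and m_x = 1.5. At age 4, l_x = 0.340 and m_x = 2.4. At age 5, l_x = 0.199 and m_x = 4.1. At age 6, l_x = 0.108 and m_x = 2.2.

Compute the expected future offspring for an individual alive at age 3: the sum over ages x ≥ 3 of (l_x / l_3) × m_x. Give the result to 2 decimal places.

l_3 = 0.452. Conditional survival from age 3 to x is l_x / l_3.
  x=3: (0.452/0.452) × 1.5 = 1.5000
  x=4: (0.340/0.452) × 2.4 = 1.8053
  x=5: (0.199/0.452) × 4.1 = 1.8051
  x=6: (0.108/0.452) × 2.2 = 0.5257
Sum = 1.5000 + 1.8053 + 1.8051 + 0.5257 = 5.6361

5.64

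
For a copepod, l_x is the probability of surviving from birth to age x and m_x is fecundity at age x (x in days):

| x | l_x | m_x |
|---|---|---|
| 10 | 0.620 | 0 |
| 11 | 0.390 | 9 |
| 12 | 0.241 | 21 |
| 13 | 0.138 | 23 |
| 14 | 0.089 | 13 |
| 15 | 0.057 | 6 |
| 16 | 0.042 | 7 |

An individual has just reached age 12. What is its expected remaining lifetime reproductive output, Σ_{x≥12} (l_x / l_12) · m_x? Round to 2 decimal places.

41.61

l_12 = 0.241. Conditional survival from age 12 to x is l_x / l_12.
  x=12: (0.241/0.241) × 21 = 21.0000
  x=13: (0.138/0.241) × 23 = 13.1701
  x=14: (0.089/0.241) × 13 = 4.8008
  x=15: (0.057/0.241) × 6 = 1.4191
  x=16: (0.042/0.241) × 7 = 1.2199
Sum = 21.0000 + 13.1701 + 4.8008 + 1.4191 + 1.2199 = 41.6100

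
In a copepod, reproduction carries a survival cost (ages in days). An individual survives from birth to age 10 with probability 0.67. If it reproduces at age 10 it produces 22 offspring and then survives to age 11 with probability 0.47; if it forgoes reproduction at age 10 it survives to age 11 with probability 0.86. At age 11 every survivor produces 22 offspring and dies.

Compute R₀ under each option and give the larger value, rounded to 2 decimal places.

breed at age 10: R₀ = 0.67 × (22 + 0.47 × 22) = 0.67 × 32.3400 = 21.6678
delay to age 11: R₀ = 0.67 × (0.86 × 22) = 0.67 × 18.9200 = 12.6764
Higher: breed at age 10 (21.6678).

21.67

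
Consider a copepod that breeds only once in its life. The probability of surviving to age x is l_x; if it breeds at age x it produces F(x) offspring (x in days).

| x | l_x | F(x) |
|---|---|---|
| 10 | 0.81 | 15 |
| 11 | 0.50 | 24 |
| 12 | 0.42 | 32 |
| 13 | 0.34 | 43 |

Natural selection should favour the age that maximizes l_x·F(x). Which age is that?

Expected offspring if breeding at age x = l_x × F(x):
  age 10: 0.81 × 15 = 12.150
  age 11: 0.50 × 24 = 12.000
  age 12: 0.42 × 32 = 13.440
  age 13: 0.34 × 43 = 14.620
Maximum at age 13 (14.620).

13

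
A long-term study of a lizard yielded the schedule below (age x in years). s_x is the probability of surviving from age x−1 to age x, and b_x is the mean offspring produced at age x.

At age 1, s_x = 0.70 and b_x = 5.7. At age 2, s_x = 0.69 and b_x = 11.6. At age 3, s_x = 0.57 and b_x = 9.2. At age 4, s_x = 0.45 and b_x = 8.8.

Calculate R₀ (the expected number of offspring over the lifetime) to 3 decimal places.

13.216

Survivorship from birth: l_x = s_1·s_2·…·s_x.
  l_1 = 0.70000
  l_2 = 0.48300
  l_3 = 0.27531
  l_4 = 0.12389
R₀ = Σ l_x b_x:
  age 1: 0.70000 × 5.7 = 3.9900
  age 2: 0.48300 × 11.6 = 5.6028
  age 3: 0.27531 × 9.2 = 2.5329
  age 4: 0.12389 × 8.8 = 1.0902
R₀ = 3.9900 + 5.6028 + 2.5329 + 1.0902 = 13.2159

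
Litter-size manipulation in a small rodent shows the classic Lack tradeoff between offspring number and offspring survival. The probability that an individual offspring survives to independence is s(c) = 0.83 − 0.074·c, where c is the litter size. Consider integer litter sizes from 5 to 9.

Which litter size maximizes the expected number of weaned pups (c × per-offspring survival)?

Expected weaned pups = c × s(c):
  c=5: 5 × 0.460 = 2.300
  c=6: 6 × 0.386 = 2.316
  c=7: 7 × 0.312 = 2.184
  c=8: 8 × 0.238 = 1.904
  c=9: 9 × 0.164 = 1.476
Maximum at c = 6 (2.316 weaned pups).

6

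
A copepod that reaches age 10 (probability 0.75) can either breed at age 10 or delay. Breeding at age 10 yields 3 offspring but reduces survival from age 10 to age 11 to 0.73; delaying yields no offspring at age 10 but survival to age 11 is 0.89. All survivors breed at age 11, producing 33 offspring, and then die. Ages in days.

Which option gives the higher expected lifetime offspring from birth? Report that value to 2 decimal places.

22.03

breed at age 10: R₀ = 0.75 × (3 + 0.73 × 33) = 0.75 × 27.0900 = 20.3175
delay to age 11: R₀ = 0.75 × (0.89 × 33) = 0.75 × 29.3700 = 22.0275
Higher: delay to age 11 (22.0275).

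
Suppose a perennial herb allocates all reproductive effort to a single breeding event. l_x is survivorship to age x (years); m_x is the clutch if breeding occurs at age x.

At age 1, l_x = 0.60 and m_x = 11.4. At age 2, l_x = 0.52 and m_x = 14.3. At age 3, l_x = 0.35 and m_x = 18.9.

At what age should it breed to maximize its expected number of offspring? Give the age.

Expected offspring if breeding at age x = l_x × m_x:
  age 1: 0.60 × 11.4 = 6.840
  age 2: 0.52 × 14.3 = 7.436
  age 3: 0.35 × 18.9 = 6.615
Maximum at age 2 (7.436).

2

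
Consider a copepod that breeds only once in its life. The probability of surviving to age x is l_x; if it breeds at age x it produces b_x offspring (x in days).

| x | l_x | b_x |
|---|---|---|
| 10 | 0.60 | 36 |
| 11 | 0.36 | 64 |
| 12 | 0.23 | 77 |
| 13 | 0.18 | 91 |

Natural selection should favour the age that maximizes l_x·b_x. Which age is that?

11

Expected offspring if breeding at age x = l_x × b_x:
  age 10: 0.60 × 36 = 21.600
  age 11: 0.36 × 64 = 23.040
  age 12: 0.23 × 77 = 17.710
  age 13: 0.18 × 91 = 16.380
Maximum at age 11 (23.040).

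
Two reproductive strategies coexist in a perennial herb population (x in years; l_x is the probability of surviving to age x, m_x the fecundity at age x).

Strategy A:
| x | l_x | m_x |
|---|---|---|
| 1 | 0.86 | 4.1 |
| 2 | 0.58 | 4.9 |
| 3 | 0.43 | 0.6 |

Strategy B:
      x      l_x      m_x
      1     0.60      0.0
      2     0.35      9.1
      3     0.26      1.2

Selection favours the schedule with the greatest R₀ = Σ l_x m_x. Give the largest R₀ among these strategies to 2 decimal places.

Strategy A: R₀ = 0.86×4.1 + 0.58×4.9 + 0.43×0.6 = 6.6260
Strategy B: R₀ = 0.60×0.0 + 0.35×9.1 + 0.26×1.2 = 3.4970
Highest R₀: strategy A with 6.6260.

6.63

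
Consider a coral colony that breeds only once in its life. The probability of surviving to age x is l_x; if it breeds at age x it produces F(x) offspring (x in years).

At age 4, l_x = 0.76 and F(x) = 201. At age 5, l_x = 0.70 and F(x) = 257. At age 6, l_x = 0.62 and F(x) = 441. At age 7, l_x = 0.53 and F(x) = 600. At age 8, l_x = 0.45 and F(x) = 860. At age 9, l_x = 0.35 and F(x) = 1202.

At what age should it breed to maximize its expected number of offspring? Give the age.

Expected offspring if breeding at age x = l_x × F(x):
  age 4: 0.76 × 201 = 152.760
  age 5: 0.70 × 257 = 179.900
  age 6: 0.62 × 441 = 273.420
  age 7: 0.53 × 600 = 318.000
  age 8: 0.45 × 860 = 387.000
  age 9: 0.35 × 1202 = 420.700
Maximum at age 9 (420.700).

9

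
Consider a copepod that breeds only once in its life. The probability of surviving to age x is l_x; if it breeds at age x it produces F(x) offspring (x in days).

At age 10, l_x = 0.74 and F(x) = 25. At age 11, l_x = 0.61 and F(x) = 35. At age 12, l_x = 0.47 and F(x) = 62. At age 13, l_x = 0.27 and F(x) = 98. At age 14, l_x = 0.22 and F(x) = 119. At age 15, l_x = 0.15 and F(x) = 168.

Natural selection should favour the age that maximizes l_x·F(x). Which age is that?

Expected offspring if breeding at age x = l_x × F(x):
  age 10: 0.74 × 25 = 18.500
  age 11: 0.61 × 35 = 21.350
  age 12: 0.47 × 62 = 29.140
  age 13: 0.27 × 98 = 26.460
  age 14: 0.22 × 119 = 26.180
  age 15: 0.15 × 168 = 25.200
Maximum at age 12 (29.140).

12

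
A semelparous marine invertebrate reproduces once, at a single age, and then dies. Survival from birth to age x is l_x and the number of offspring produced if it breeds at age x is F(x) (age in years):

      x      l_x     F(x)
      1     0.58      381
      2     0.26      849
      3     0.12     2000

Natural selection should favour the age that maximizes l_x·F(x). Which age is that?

3

Expected offspring if breeding at age x = l_x × F(x):
  age 1: 0.58 × 381 = 220.980
  age 2: 0.26 × 849 = 220.740
  age 3: 0.12 × 2000 = 240.000
Maximum at age 3 (240.000).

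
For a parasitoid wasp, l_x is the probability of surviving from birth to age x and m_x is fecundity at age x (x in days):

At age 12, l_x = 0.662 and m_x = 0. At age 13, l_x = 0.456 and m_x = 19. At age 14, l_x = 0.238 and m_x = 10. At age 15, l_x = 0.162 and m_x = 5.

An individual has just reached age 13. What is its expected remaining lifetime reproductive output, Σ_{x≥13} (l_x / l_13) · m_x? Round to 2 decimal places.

26.00

l_13 = 0.456. Conditional survival from age 13 to x is l_x / l_13.
  x=13: (0.456/0.456) × 19 = 19.0000
  x=14: (0.238/0.456) × 10 = 5.2193
  x=15: (0.162/0.456) × 5 = 1.7763
Sum = 19.0000 + 5.2193 + 1.7763 = 25.9956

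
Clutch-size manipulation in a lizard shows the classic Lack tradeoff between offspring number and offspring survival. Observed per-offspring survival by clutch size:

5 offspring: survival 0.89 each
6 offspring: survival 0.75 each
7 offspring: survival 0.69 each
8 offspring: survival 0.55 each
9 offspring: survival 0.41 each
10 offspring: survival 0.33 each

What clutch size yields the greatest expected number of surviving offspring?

Expected surviving offspring = c × s(c):
  c=5: 5 × 0.89 = 4.450
  c=6: 6 × 0.75 = 4.500
  c=7: 7 × 0.69 = 4.830
  c=8: 8 × 0.55 = 4.400
  c=9: 9 × 0.41 = 3.690
  c=10: 10 × 0.33 = 3.300
Maximum at c = 7 (4.830 surviving offspring).

7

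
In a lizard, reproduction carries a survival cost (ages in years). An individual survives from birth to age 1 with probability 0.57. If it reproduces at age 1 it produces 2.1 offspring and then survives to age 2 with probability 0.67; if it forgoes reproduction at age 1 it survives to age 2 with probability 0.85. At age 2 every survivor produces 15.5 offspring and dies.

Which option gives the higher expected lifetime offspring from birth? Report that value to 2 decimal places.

7.51

breed at age 1: R₀ = 0.57 × (2.1 + 0.67 × 15.5) = 0.57 × 12.4850 = 7.1164
delay to age 2: R₀ = 0.57 × (0.85 × 15.5) = 0.57 × 13.1750 = 7.5097
Higher: delay to age 2 (7.5097).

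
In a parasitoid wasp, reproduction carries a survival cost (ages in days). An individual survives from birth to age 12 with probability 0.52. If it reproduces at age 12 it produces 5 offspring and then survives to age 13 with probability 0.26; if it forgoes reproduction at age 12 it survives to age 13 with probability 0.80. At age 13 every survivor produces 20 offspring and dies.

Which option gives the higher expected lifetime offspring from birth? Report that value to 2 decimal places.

8.32

breed at age 12: R₀ = 0.52 × (5 + 0.26 × 20) = 0.52 × 10.2000 = 5.3040
delay to age 13: R₀ = 0.52 × (0.80 × 20) = 0.52 × 16.0000 = 8.3200
Higher: delay to age 13 (8.3200).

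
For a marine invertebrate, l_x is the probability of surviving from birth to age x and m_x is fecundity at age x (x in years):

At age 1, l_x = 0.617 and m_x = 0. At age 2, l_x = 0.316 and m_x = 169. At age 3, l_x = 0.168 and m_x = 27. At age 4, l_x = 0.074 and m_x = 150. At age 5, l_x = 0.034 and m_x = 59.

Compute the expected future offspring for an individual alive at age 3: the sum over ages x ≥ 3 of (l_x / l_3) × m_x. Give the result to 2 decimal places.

105.01

l_3 = 0.168. Conditional survival from age 3 to x is l_x / l_3.
  x=3: (0.168/0.168) × 27 = 27.0000
  x=4: (0.074/0.168) × 150 = 66.0714
  x=5: (0.034/0.168) × 59 = 11.9405
Sum = 27.0000 + 66.0714 + 11.9405 = 105.0119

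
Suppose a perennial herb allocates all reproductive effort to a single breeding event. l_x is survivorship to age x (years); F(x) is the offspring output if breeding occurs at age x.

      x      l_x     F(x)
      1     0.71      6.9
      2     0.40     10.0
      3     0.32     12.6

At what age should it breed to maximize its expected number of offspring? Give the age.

Expected offspring if breeding at age x = l_x × F(x):
  age 1: 0.71 × 6.9 = 4.899
  age 2: 0.40 × 10.0 = 4.000
  age 3: 0.32 × 12.6 = 4.032
Maximum at age 1 (4.899).

1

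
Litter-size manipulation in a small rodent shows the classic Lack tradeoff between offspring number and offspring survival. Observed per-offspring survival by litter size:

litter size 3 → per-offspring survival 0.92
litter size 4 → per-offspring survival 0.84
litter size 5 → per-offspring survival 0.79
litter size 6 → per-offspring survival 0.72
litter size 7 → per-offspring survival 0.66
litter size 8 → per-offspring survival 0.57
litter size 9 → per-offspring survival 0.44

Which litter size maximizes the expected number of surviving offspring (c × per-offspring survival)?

Expected surviving offspring = c × s(c):
  c=3: 3 × 0.92 = 2.760
  c=4: 4 × 0.84 = 3.360
  c=5: 5 × 0.79 = 3.950
  c=6: 6 × 0.72 = 4.320
  c=7: 7 × 0.66 = 4.620
  c=8: 8 × 0.57 = 4.560
  c=9: 9 × 0.44 = 3.960
Maximum at c = 7 (4.620 surviving offspring).

7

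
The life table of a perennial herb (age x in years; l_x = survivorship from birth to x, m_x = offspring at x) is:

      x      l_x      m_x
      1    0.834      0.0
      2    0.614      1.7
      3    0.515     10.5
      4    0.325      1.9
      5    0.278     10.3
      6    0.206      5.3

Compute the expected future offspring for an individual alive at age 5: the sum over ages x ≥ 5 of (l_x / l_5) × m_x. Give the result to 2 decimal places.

l_5 = 0.278. Conditional survival from age 5 to x is l_x / l_5.
  x=5: (0.278/0.278) × 10.3 = 10.3000
  x=6: (0.206/0.278) × 5.3 = 3.9273
Sum = 10.3000 + 3.9273 = 14.2273

14.23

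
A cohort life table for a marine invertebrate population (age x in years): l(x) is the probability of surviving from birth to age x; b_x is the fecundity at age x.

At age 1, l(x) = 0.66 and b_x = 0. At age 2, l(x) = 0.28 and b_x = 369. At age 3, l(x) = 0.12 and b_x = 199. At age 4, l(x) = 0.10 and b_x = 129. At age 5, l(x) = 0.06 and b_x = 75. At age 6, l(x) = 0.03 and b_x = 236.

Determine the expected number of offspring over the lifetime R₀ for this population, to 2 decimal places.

151.68

R₀ = Σ l(x) b_x:
  age 1: 0.66 × 0 = 0.0000
  age 2: 0.28 × 369 = 103.3200
  age 3: 0.12 × 199 = 23.8800
  age 4: 0.10 × 129 = 12.9000
  age 5: 0.06 × 75 = 4.5000
  age 6: 0.03 × 236 = 7.0800
R₀ = 0.0000 + 103.3200 + 23.8800 + 12.9000 + 4.5000 + 7.0800 = 151.6800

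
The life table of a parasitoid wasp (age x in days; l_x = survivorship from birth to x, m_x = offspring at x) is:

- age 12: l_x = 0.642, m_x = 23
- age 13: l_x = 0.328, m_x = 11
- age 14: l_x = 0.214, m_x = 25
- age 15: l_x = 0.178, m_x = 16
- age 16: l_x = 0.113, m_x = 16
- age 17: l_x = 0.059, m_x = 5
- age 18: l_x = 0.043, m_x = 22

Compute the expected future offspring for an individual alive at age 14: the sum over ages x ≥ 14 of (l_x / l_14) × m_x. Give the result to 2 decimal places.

52.56

l_14 = 0.214. Conditional survival from age 14 to x is l_x / l_14.
  x=14: (0.214/0.214) × 25 = 25.0000
  x=15: (0.178/0.214) × 16 = 13.3084
  x=16: (0.113/0.214) × 16 = 8.4486
  x=17: (0.059/0.214) × 5 = 1.3785
  x=18: (0.043/0.214) × 22 = 4.4206
Sum = 25.0000 + 13.3084 + 8.4486 + 1.3785 + 4.4206 = 52.5561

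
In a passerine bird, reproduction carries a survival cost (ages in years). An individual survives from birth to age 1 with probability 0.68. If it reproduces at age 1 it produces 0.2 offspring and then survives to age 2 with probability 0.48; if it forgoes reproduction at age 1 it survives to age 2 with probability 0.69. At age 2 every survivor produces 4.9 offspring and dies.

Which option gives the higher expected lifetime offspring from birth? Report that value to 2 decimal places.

breed at age 1: R₀ = 0.68 × (0.2 + 0.48 × 4.9) = 0.68 × 2.5520 = 1.7354
delay to age 2: R₀ = 0.68 × (0.69 × 4.9) = 0.68 × 3.3810 = 2.2991
Higher: delay to age 2 (2.2991).

2.30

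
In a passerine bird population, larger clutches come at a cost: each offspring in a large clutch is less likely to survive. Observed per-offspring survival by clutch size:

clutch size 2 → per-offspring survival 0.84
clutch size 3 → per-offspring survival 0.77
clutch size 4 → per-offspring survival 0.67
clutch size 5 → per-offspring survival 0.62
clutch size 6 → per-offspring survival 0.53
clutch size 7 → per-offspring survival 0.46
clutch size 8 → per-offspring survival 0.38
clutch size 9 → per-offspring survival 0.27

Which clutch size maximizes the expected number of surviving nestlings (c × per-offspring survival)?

7

Expected surviving nestlings = c × s(c):
  c=2: 2 × 0.84 = 1.680
  c=3: 3 × 0.77 = 2.310
  c=4: 4 × 0.67 = 2.680
  c=5: 5 × 0.62 = 3.100
  c=6: 6 × 0.53 = 3.180
  c=7: 7 × 0.46 = 3.220
  c=8: 8 × 0.38 = 3.040
  c=9: 9 × 0.27 = 2.430
Maximum at c = 7 (3.220 surviving nestlings).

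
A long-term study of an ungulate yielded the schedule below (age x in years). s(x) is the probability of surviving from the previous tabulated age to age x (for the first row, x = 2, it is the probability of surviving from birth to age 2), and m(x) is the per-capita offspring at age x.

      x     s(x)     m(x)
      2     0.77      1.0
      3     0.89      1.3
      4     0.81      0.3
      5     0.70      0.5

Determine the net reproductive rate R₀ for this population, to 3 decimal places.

Survivorship from birth: l_x = s_2·s_3·…·s_x.
  l_2 = 0.77000
  l_3 = 0.68530
  l_4 = 0.55509
  l_5 = 0.38857
R₀ = Σ l_x m(x):
  age 2: 0.77000 × 1.0 = 0.7700
  age 3: 0.68530 × 1.3 = 0.8909
  age 4: 0.55509 × 0.3 = 0.1665
  age 5: 0.38857 × 0.5 = 0.1943
R₀ = 0.7700 + 0.8909 + 0.1665 + 0.1943 = 2.0217

2.022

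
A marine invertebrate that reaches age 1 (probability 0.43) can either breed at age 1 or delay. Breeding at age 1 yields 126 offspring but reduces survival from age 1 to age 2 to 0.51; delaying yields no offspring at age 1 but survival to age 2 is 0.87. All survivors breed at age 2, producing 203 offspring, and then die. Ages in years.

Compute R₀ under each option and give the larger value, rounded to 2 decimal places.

breed at age 1: R₀ = 0.43 × (126 + 0.51 × 203) = 0.43 × 229.5300 = 98.6979
delay to age 2: R₀ = 0.43 × (0.87 × 203) = 0.43 × 176.6100 = 75.9423
Higher: breed at age 1 (98.6979).

98.70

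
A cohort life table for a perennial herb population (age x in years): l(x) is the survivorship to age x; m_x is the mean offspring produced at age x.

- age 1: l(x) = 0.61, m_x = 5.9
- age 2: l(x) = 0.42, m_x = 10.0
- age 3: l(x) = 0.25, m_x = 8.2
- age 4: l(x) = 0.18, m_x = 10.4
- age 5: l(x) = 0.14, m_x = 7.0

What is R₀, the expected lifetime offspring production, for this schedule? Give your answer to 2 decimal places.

R₀ = Σ l(x) m_x:
  age 1: 0.61 × 5.9 = 3.5990
  age 2: 0.42 × 10.0 = 4.2000
  age 3: 0.25 × 8.2 = 2.0500
  age 4: 0.18 × 10.4 = 1.8720
  age 5: 0.14 × 7.0 = 0.9800
R₀ = 3.5990 + 4.2000 + 2.0500 + 1.8720 + 0.9800 = 12.7010

12.70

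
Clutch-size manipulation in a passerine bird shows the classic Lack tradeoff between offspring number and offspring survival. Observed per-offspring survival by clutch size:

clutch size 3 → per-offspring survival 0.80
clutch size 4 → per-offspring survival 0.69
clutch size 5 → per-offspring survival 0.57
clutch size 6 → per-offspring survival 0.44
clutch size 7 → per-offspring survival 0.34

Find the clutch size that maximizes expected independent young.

Expected independent young = c × s(c):
  c=3: 3 × 0.80 = 2.400
  c=4: 4 × 0.69 = 2.760
  c=5: 5 × 0.57 = 2.850
  c=6: 6 × 0.44 = 2.640
  c=7: 7 × 0.34 = 2.380
Maximum at c = 5 (2.850 independent young).

5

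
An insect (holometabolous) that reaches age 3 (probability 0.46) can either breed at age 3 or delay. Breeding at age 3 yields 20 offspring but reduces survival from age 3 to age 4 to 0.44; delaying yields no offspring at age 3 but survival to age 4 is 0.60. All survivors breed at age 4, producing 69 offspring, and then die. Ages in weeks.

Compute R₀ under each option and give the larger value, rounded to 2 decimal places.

breed at age 3: R₀ = 0.46 × (20 + 0.44 × 69) = 0.46 × 50.3600 = 23.1656
delay to age 4: R₀ = 0.46 × (0.60 × 69) = 0.46 × 41.4000 = 19.0440
Higher: breed at age 3 (23.1656).

23.17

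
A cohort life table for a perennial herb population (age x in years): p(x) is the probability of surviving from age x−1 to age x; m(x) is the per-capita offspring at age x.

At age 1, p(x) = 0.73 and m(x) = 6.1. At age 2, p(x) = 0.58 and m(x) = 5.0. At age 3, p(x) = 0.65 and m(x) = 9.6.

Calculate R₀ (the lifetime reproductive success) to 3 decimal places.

9.212

Survivorship from birth: l_x = p_1·p_2·…·p_x.
  l_1 = 0.73000
  l_2 = 0.42340
  l_3 = 0.27521
R₀ = Σ l_x m(x):
  age 1: 0.73000 × 6.1 = 4.4530
  age 2: 0.42340 × 5.0 = 2.1170
  age 3: 0.27521 × 9.6 = 2.6420
R₀ = 4.4530 + 2.1170 + 2.6420 = 9.2120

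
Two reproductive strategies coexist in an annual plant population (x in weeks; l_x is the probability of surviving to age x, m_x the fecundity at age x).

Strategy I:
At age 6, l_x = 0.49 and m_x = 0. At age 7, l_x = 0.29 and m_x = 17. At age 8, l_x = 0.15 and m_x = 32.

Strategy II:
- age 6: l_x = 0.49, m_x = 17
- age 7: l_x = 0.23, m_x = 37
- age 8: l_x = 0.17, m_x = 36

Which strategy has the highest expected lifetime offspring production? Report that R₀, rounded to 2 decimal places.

22.96

Strategy I: R₀ = 0.49×0 + 0.29×17 + 0.15×32 = 9.7300
Strategy II: R₀ = 0.49×17 + 0.23×37 + 0.17×36 = 22.9600
Highest R₀: strategy II with 22.9600.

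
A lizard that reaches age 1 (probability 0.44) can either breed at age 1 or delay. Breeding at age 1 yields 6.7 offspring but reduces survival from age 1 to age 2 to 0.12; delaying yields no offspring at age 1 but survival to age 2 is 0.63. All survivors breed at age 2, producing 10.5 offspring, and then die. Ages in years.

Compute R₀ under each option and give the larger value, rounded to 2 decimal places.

3.50

breed at age 1: R₀ = 0.44 × (6.7 + 0.12 × 10.5) = 0.44 × 7.9600 = 3.5024
delay to age 2: R₀ = 0.44 × (0.63 × 10.5) = 0.44 × 6.6150 = 2.9106
Higher: breed at age 1 (3.5024).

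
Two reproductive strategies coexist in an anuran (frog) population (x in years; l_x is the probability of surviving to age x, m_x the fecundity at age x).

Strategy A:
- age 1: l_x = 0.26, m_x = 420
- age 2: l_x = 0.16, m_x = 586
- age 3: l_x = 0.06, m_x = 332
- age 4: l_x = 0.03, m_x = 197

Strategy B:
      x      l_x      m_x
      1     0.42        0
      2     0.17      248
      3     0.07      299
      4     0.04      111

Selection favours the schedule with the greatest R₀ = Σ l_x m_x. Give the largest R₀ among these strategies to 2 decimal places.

Strategy A: R₀ = 0.26×420 + 0.16×586 + 0.06×332 + 0.03×197 = 228.7900
Strategy B: R₀ = 0.42×0 + 0.17×248 + 0.07×299 + 0.04×111 = 67.5300
Highest R₀: strategy A with 228.7900.

228.79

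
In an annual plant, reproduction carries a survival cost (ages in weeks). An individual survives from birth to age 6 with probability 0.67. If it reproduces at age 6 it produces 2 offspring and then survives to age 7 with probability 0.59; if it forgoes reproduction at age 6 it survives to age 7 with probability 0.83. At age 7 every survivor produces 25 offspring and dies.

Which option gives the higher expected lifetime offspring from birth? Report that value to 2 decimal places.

13.90

breed at age 6: R₀ = 0.67 × (2 + 0.59 × 25) = 0.67 × 16.7500 = 11.2225
delay to age 7: R₀ = 0.67 × (0.83 × 25) = 0.67 × 20.7500 = 13.9025
Higher: delay to age 7 (13.9025).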